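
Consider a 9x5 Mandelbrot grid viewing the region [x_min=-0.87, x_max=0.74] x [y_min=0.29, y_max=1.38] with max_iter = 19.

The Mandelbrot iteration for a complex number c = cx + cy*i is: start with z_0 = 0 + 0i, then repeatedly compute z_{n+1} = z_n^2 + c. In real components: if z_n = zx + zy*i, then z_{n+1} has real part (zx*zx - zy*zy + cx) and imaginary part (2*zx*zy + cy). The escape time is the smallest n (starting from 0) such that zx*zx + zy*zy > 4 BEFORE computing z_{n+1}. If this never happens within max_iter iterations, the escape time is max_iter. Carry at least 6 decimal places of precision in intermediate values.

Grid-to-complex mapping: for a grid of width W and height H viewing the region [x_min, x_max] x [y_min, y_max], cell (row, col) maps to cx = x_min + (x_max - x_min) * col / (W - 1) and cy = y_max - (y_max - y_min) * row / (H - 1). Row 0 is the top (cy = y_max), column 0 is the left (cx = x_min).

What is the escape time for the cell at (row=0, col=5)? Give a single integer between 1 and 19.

Answer: 2

Derivation:
z_0 = 0 + 0i, c = 0.1362 + 1.3800i
Iter 1: z = 0.1362 + 1.3800i, |z|^2 = 1.9230
Iter 2: z = -1.7496 + 1.7560i, |z|^2 = 6.1448
Escaped at iteration 2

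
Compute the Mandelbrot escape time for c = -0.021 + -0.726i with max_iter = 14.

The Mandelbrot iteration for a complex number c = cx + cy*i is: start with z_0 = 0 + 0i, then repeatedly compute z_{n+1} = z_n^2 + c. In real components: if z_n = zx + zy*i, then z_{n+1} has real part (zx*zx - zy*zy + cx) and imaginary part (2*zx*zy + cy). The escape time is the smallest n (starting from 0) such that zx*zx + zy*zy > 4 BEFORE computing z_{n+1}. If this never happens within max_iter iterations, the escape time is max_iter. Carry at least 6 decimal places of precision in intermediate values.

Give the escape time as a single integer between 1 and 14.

z_0 = 0 + 0i, c = -0.0210 + -0.7260i
Iter 1: z = -0.0210 + -0.7260i, |z|^2 = 0.5275
Iter 2: z = -0.5476 + -0.6955i, |z|^2 = 0.7836
Iter 3: z = -0.2048 + 0.0358i, |z|^2 = 0.0432
Iter 4: z = 0.0197 + -0.7407i, |z|^2 = 0.5490
Iter 5: z = -0.5692 + -0.7551i, |z|^2 = 0.8942
Iter 6: z = -0.2673 + 0.1336i, |z|^2 = 0.0893
Iter 7: z = 0.0326 + -0.7974i, |z|^2 = 0.6370
Iter 8: z = -0.6558 + -0.7780i, |z|^2 = 1.0353
Iter 9: z = -0.1961 + 0.2944i, |z|^2 = 0.1251
Iter 10: z = -0.0692 + -0.8415i, |z|^2 = 0.7129
Iter 11: z = -0.7243 + -0.6095i, |z|^2 = 0.8961
Iter 12: z = 0.1321 + 0.1569i, |z|^2 = 0.0421
Iter 13: z = -0.0282 + -0.6845i, |z|^2 = 0.4694

Answer: 14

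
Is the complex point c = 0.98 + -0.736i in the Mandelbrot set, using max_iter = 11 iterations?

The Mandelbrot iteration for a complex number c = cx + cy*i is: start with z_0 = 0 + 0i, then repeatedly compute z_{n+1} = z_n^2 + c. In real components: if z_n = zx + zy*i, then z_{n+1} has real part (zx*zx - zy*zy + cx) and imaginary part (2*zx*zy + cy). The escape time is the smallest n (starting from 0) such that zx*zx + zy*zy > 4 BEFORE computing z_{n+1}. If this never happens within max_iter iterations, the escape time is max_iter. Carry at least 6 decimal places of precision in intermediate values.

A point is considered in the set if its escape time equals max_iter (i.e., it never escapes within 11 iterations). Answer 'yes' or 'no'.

Answer: no

Derivation:
z_0 = 0 + 0i, c = 0.9800 + -0.7360i
Iter 1: z = 0.9800 + -0.7360i, |z|^2 = 1.5021
Iter 2: z = 1.3987 + -2.1786i, |z|^2 = 6.7025
Escaped at iteration 2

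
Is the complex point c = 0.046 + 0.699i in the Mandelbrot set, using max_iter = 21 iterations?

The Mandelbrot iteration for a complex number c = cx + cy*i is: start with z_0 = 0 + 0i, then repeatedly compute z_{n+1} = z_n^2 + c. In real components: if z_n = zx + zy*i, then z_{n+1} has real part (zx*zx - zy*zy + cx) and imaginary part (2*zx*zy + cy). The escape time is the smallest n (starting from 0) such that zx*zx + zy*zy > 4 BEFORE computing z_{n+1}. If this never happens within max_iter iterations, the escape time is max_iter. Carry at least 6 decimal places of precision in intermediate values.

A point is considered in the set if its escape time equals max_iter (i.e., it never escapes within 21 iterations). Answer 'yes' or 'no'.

z_0 = 0 + 0i, c = 0.0460 + 0.6990i
Iter 1: z = 0.0460 + 0.6990i, |z|^2 = 0.4907
Iter 2: z = -0.4405 + 0.7633i, |z|^2 = 0.7767
Iter 3: z = -0.3426 + 0.0265i, |z|^2 = 0.1181
Iter 4: z = 0.1627 + 0.6808i, |z|^2 = 0.4900
Iter 5: z = -0.3910 + 0.9205i, |z|^2 = 1.0002
Iter 6: z = -0.6484 + -0.0209i, |z|^2 = 0.4209
Iter 7: z = 0.4660 + 0.7261i, |z|^2 = 0.7444
Iter 8: z = -0.2641 + 1.3757i, |z|^2 = 1.9624
Iter 9: z = -1.7770 + -0.0276i, |z|^2 = 3.1583
Iter 10: z = 3.2028 + 0.7970i, |z|^2 = 10.8932
Escaped at iteration 10

Answer: no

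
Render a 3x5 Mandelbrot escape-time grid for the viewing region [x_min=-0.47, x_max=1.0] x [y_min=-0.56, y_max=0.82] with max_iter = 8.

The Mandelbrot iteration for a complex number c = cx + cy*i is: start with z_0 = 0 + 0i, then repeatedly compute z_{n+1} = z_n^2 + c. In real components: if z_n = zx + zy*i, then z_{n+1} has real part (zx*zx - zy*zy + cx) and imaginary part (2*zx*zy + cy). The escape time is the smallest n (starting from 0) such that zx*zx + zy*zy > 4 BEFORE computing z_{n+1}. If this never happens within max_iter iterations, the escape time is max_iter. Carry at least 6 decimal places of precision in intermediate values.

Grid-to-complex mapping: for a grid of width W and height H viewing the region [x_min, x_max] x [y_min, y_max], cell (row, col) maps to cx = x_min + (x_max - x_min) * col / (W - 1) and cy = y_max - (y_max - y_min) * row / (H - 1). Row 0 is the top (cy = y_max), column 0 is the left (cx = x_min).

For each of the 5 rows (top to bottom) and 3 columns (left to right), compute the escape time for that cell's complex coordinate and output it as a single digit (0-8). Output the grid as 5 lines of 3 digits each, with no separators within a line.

Answer: 552
882
882
882
882

Derivation:
(row=0, col=0): c = -0.4700 + 0.8200i → escape time 5
(row=0, col=1): c = 0.2650 + 0.8200i → escape time 5
(row=0, col=2): c = 1.0000 + 0.8200i → escape time 2
(row=1, col=0): c = -0.4700 + 0.4750i → escape time 8
(row=1, col=1): c = 0.2650 + 0.4750i → escape time 8
(row=1, col=2): c = 1.0000 + 0.4750i → escape time 2
(row=2, col=0): c = -0.4700 + 0.1300i → escape time 8
(row=2, col=1): c = 0.2650 + 0.1300i → escape time 8
(row=2, col=2): c = 1.0000 + 0.1300i → escape time 2
(row=3, col=0): c = -0.4700 + -0.2150i → escape time 8
(row=3, col=1): c = 0.2650 + -0.2150i → escape time 8
(row=3, col=2): c = 1.0000 + -0.2150i → escape time 2
(row=4, col=0): c = -0.4700 + -0.5600i → escape time 8
(row=4, col=1): c = 0.2650 + -0.5600i → escape time 8
(row=4, col=2): c = 1.0000 + -0.5600i → escape time 2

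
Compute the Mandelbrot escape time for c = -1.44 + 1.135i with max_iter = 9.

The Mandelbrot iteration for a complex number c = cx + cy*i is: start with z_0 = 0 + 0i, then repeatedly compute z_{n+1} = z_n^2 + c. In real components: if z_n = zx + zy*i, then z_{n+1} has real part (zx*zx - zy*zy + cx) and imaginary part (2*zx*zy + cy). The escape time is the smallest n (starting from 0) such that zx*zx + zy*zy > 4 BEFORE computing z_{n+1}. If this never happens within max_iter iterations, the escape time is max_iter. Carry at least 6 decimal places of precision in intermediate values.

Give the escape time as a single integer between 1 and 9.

Answer: 2

Derivation:
z_0 = 0 + 0i, c = -1.4400 + 1.1350i
Iter 1: z = -1.4400 + 1.1350i, |z|^2 = 3.3618
Iter 2: z = -0.6546 + -2.1338i, |z|^2 = 4.9816
Escaped at iteration 2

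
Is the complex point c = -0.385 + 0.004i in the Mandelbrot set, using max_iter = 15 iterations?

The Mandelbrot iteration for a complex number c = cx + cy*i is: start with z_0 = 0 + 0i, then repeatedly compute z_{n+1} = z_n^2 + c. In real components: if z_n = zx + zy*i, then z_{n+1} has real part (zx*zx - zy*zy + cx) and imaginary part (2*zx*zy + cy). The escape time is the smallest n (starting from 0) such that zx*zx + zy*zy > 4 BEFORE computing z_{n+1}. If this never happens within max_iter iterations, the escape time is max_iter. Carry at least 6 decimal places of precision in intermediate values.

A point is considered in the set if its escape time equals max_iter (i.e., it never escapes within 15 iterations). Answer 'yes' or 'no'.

Answer: yes

Derivation:
z_0 = 0 + 0i, c = -0.3850 + 0.0040i
Iter 1: z = -0.3850 + 0.0040i, |z|^2 = 0.1482
Iter 2: z = -0.2368 + 0.0009i, |z|^2 = 0.0561
Iter 3: z = -0.3289 + 0.0036i, |z|^2 = 0.1082
Iter 4: z = -0.2768 + 0.0017i, |z|^2 = 0.0766
Iter 5: z = -0.3084 + 0.0031i, |z|^2 = 0.0951
Iter 6: z = -0.2899 + 0.0021i, |z|^2 = 0.0841
Iter 7: z = -0.3010 + 0.0028i, |z|^2 = 0.0906
Iter 8: z = -0.2944 + 0.0023i, |z|^2 = 0.0867
Iter 9: z = -0.2983 + 0.0026i, |z|^2 = 0.0890
Iter 10: z = -0.2960 + 0.0024i, |z|^2 = 0.0876
Iter 11: z = -0.2974 + 0.0026i, |z|^2 = 0.0884
Iter 12: z = -0.2966 + 0.0025i, |z|^2 = 0.0880
Iter 13: z = -0.2971 + 0.0025i, |z|^2 = 0.0882
Iter 14: z = -0.2968 + 0.0025i, |z|^2 = 0.0881
Did not escape in 15 iterations → in set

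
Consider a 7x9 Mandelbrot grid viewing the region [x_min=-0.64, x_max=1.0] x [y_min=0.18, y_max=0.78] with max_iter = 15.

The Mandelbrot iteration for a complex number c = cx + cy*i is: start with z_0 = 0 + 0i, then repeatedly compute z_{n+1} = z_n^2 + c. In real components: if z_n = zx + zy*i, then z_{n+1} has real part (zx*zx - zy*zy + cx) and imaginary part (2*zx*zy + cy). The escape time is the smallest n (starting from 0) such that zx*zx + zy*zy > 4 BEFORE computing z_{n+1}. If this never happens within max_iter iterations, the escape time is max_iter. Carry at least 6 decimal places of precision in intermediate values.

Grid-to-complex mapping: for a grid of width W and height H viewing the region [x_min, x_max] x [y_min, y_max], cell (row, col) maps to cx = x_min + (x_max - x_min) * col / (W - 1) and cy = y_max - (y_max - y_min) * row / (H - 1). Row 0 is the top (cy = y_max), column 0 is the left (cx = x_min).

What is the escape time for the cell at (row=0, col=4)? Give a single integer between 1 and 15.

Answer: 4

Derivation:
z_0 = 0 + 0i, c = 0.4533 + 0.7800i
Iter 1: z = 0.4533 + 0.7800i, |z|^2 = 0.8139
Iter 2: z = 0.0504 + 1.4872i, |z|^2 = 2.2143
Iter 3: z = -1.7559 + 0.9300i, |z|^2 = 3.9481
Iter 4: z = 2.6715 + -2.4861i, |z|^2 = 13.3175
Escaped at iteration 4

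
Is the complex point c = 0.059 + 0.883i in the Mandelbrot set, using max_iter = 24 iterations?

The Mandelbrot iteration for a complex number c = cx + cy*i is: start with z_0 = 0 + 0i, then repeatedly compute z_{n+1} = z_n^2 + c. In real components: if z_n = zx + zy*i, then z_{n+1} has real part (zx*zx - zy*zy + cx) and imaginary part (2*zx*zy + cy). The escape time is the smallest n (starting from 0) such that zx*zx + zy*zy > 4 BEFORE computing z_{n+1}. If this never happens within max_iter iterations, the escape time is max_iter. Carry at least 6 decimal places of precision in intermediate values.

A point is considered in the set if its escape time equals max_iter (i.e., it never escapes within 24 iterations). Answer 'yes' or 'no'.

Answer: no

Derivation:
z_0 = 0 + 0i, c = 0.0590 + 0.8830i
Iter 1: z = 0.0590 + 0.8830i, |z|^2 = 0.7832
Iter 2: z = -0.7172 + 0.9872i, |z|^2 = 1.4889
Iter 3: z = -0.4012 + -0.5330i, |z|^2 = 0.4451
Iter 4: z = -0.0642 + 1.3107i, |z|^2 = 1.7220
Iter 5: z = -1.6548 + 0.7147i, |z|^2 = 3.2490
Iter 6: z = 2.2864 + -1.4823i, |z|^2 = 7.4250
Escaped at iteration 6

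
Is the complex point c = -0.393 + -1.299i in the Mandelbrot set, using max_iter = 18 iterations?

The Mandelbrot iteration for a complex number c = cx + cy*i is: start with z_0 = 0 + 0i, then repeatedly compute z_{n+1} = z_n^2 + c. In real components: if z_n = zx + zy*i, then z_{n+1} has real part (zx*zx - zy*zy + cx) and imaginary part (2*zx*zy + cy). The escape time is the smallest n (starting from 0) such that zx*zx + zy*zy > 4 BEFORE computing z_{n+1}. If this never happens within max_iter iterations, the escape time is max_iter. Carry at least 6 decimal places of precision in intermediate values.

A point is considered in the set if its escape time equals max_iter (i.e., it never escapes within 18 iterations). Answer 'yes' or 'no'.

z_0 = 0 + 0i, c = -0.3930 + -1.2990i
Iter 1: z = -0.3930 + -1.2990i, |z|^2 = 1.8418
Iter 2: z = -1.9260 + -0.2780i, |z|^2 = 3.7866
Iter 3: z = 3.2390 + -0.2282i, |z|^2 = 10.5433
Escaped at iteration 3

Answer: no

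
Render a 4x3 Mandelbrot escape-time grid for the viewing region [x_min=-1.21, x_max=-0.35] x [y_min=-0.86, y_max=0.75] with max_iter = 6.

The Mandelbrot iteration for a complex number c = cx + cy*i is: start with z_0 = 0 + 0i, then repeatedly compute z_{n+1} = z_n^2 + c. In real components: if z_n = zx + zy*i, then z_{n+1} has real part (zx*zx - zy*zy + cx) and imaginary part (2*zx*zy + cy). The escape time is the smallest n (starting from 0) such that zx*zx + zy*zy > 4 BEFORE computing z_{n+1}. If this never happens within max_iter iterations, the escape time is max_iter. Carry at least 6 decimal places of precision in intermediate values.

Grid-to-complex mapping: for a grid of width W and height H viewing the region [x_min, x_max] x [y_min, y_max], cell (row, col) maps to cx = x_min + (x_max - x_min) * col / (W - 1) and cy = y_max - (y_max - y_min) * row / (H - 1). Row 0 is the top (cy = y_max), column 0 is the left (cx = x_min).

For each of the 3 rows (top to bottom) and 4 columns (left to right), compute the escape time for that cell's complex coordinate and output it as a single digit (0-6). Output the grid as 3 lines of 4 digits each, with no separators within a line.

(row=0, col=0): c = -1.2100 + 0.7500i → escape time 3
(row=0, col=1): c = -0.9233 + 0.7500i → escape time 4
(row=0, col=2): c = -0.6367 + 0.7500i → escape time 5
(row=0, col=3): c = -0.3500 + 0.7500i → escape time 6
(row=1, col=0): c = -1.2100 + -0.0550i → escape time 6
(row=1, col=1): c = -0.9233 + -0.0550i → escape time 6
(row=1, col=2): c = -0.6367 + -0.0550i → escape time 6
(row=1, col=3): c = -0.3500 + -0.0550i → escape time 6
(row=2, col=0): c = -1.2100 + -0.8600i → escape time 3
(row=2, col=1): c = -0.9233 + -0.8600i → escape time 3
(row=2, col=2): c = -0.6367 + -0.8600i → escape time 4
(row=2, col=3): c = -0.3500 + -0.8600i → escape time 6

Answer: 3456
6666
3346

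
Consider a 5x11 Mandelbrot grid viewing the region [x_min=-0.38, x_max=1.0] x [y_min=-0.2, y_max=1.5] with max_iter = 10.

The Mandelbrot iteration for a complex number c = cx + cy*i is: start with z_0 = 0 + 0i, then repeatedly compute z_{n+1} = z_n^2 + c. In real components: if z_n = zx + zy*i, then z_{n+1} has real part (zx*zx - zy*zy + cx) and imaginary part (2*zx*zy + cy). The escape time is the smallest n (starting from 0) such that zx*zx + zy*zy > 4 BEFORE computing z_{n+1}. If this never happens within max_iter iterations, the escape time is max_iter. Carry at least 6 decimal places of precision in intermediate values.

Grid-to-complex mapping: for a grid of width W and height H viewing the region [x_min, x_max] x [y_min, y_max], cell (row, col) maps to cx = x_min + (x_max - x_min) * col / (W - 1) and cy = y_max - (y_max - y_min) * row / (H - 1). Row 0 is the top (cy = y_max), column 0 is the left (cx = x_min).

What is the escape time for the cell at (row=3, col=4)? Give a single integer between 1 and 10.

Answer: 2

Derivation:
z_0 = 0 + 0i, c = 1.0000 + 0.9900i
Iter 1: z = 1.0000 + 0.9900i, |z|^2 = 1.9801
Iter 2: z = 1.0199 + 2.9700i, |z|^2 = 9.8611
Escaped at iteration 2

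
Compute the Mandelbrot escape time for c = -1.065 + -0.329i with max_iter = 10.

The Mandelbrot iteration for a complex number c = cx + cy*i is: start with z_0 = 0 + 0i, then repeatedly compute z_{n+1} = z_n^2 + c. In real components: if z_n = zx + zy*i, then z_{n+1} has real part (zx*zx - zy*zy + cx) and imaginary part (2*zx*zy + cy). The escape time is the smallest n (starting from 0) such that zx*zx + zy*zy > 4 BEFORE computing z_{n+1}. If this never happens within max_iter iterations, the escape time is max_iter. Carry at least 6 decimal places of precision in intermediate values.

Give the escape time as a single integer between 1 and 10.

Answer: 10

Derivation:
z_0 = 0 + 0i, c = -1.0650 + -0.3290i
Iter 1: z = -1.0650 + -0.3290i, |z|^2 = 1.2425
Iter 2: z = -0.0390 + 0.3718i, |z|^2 = 0.1397
Iter 3: z = -1.2017 + -0.3580i, |z|^2 = 1.5722
Iter 4: z = 0.2509 + 0.5314i, |z|^2 = 0.3454
Iter 5: z = -1.2845 + -0.0623i, |z|^2 = 1.6538
Iter 6: z = 0.5810 + -0.1689i, |z|^2 = 0.3661
Iter 7: z = -0.7560 + -0.5252i, |z|^2 = 0.8473
Iter 8: z = -0.7694 + 0.4651i, |z|^2 = 0.8082
Iter 9: z = -0.6894 + -1.0446i, |z|^2 = 1.5665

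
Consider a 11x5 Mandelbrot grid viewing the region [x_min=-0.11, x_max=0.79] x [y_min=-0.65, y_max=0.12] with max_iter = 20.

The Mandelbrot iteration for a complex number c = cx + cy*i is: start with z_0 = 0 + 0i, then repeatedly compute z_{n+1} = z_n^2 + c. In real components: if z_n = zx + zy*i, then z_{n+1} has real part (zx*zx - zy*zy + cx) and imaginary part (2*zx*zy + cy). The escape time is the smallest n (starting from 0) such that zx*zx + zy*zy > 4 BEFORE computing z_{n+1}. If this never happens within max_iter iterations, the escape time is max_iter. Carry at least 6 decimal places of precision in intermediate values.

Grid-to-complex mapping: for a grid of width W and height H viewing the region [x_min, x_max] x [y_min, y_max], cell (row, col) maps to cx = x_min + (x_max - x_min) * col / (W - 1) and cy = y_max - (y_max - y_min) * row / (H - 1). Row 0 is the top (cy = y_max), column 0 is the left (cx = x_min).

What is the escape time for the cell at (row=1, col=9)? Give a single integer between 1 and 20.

z_0 = 0 + 0i, c = 0.7000 + -0.0725i
Iter 1: z = 0.7000 + -0.0725i, |z|^2 = 0.4953
Iter 2: z = 1.1847 + -0.1740i, |z|^2 = 1.4339
Iter 3: z = 2.0733 + -0.4848i, |z|^2 = 4.5338
Escaped at iteration 3

Answer: 3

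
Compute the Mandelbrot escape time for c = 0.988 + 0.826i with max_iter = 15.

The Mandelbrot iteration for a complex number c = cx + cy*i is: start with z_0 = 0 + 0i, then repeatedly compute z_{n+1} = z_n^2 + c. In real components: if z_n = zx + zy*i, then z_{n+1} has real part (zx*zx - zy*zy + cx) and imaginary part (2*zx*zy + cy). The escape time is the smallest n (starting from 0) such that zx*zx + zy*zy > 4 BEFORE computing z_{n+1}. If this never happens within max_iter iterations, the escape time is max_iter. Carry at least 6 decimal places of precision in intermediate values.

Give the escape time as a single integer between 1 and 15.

z_0 = 0 + 0i, c = 0.9880 + 0.8260i
Iter 1: z = 0.9880 + 0.8260i, |z|^2 = 1.6584
Iter 2: z = 1.2819 + 2.4582i, |z|^2 = 7.6858
Escaped at iteration 2

Answer: 2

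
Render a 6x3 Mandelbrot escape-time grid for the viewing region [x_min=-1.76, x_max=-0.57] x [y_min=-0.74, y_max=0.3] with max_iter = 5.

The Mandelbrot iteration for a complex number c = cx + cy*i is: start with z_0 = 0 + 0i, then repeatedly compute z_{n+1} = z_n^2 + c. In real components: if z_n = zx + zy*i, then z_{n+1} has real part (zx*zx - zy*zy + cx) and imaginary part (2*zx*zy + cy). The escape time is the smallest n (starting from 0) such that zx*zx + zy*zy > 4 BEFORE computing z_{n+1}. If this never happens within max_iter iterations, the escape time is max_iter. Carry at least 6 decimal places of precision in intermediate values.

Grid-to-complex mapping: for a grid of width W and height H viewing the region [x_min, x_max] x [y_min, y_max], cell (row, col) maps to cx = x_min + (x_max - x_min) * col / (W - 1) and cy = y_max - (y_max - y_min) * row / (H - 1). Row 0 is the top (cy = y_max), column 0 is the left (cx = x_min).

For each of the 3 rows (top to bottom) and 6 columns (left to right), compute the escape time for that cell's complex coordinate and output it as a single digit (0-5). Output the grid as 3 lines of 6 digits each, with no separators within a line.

(row=0, col=0): c = -1.7600 + 0.3000i → escape time 4
(row=0, col=1): c = -1.5220 + 0.3000i → escape time 5
(row=0, col=2): c = -1.2840 + 0.3000i → escape time 5
(row=0, col=3): c = -1.0460 + 0.3000i → escape time 5
(row=0, col=4): c = -0.8080 + 0.3000i → escape time 5
(row=0, col=5): c = -0.5700 + 0.3000i → escape time 5
(row=1, col=0): c = -1.7600 + -0.2200i → escape time 4
(row=1, col=1): c = -1.5220 + -0.2200i → escape time 5
(row=1, col=2): c = -1.2840 + -0.2200i → escape time 5
(row=1, col=3): c = -1.0460 + -0.2200i → escape time 5
(row=1, col=4): c = -0.8080 + -0.2200i → escape time 5
(row=1, col=5): c = -0.5700 + -0.2200i → escape time 5
(row=2, col=0): c = -1.7600 + -0.7400i → escape time 2
(row=2, col=1): c = -1.5220 + -0.7400i → escape time 3
(row=2, col=2): c = -1.2840 + -0.7400i → escape time 3
(row=2, col=3): c = -1.0460 + -0.7400i → escape time 3
(row=2, col=4): c = -0.8080 + -0.7400i → escape time 4
(row=2, col=5): c = -0.5700 + -0.7400i → escape time 5

Answer: 455555
455555
233345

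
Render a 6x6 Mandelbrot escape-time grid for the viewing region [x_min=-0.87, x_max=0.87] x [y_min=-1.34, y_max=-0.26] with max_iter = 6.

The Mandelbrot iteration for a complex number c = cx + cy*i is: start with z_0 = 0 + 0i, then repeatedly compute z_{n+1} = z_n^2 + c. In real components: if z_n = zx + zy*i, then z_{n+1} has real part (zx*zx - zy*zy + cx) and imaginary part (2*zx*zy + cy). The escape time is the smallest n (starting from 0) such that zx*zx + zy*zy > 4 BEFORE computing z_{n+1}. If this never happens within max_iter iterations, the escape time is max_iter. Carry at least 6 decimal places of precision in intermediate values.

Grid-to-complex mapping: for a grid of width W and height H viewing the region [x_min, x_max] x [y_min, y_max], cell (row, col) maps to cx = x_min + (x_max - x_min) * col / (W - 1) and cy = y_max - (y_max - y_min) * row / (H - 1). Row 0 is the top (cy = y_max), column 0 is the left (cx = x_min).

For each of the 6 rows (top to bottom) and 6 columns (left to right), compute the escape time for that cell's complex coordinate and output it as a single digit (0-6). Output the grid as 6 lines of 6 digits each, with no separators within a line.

Answer: 666653
666653
466632
346432
336322
222222

Derivation:
(row=0, col=0): c = -0.8700 + -0.2600i → escape time 6
(row=0, col=1): c = -0.5220 + -0.2600i → escape time 6
(row=0, col=2): c = -0.1740 + -0.2600i → escape time 6
(row=0, col=3): c = 0.1740 + -0.2600i → escape time 6
(row=0, col=4): c = 0.5220 + -0.2600i → escape time 5
(row=0, col=5): c = 0.8700 + -0.2600i → escape time 3
(row=1, col=0): c = -0.8700 + -0.4760i → escape time 6
(row=1, col=1): c = -0.5220 + -0.4760i → escape time 6
(row=1, col=2): c = -0.1740 + -0.4760i → escape time 6
(row=1, col=3): c = 0.1740 + -0.4760i → escape time 6
(row=1, col=4): c = 0.5220 + -0.4760i → escape time 5
(row=1, col=5): c = 0.8700 + -0.4760i → escape time 3
(row=2, col=0): c = -0.8700 + -0.6920i → escape time 4
(row=2, col=1): c = -0.5220 + -0.6920i → escape time 6
(row=2, col=2): c = -0.1740 + -0.6920i → escape time 6
(row=2, col=3): c = 0.1740 + -0.6920i → escape time 6
(row=2, col=4): c = 0.5220 + -0.6920i → escape time 3
(row=2, col=5): c = 0.8700 + -0.6920i → escape time 2
(row=3, col=0): c = -0.8700 + -0.9080i → escape time 3
(row=3, col=1): c = -0.5220 + -0.9080i → escape time 4
(row=3, col=2): c = -0.1740 + -0.9080i → escape time 6
(row=3, col=3): c = 0.1740 + -0.9080i → escape time 4
(row=3, col=4): c = 0.5220 + -0.9080i → escape time 3
(row=3, col=5): c = 0.8700 + -0.9080i → escape time 2
(row=4, col=0): c = -0.8700 + -1.1240i → escape time 3
(row=4, col=1): c = -0.5220 + -1.1240i → escape time 3
(row=4, col=2): c = -0.1740 + -1.1240i → escape time 6
(row=4, col=3): c = 0.1740 + -1.1240i → escape time 3
(row=4, col=4): c = 0.5220 + -1.1240i → escape time 2
(row=4, col=5): c = 0.8700 + -1.1240i → escape time 2
(row=5, col=0): c = -0.8700 + -1.3400i → escape time 2
(row=5, col=1): c = -0.5220 + -1.3400i → escape time 2
(row=5, col=2): c = -0.1740 + -1.3400i → escape time 2
(row=5, col=3): c = 0.1740 + -1.3400i → escape time 2
(row=5, col=4): c = 0.5220 + -1.3400i → escape time 2
(row=5, col=5): c = 0.8700 + -1.3400i → escape time 2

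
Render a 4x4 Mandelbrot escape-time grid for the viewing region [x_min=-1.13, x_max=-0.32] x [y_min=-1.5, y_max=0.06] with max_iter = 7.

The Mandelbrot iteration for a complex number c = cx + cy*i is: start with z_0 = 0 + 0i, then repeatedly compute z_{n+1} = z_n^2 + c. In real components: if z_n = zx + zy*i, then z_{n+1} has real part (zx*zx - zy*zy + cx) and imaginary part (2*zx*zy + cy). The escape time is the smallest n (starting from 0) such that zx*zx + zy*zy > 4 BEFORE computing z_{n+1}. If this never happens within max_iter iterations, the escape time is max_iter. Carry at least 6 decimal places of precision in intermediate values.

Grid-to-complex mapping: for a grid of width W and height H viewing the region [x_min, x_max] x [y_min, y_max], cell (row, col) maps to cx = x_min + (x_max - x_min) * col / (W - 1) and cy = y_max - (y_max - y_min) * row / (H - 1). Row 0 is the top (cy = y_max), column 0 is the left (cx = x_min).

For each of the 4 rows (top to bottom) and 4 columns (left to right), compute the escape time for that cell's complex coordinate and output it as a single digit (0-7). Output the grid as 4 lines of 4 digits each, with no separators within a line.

(row=0, col=0): c = -1.1300 + 0.0600i → escape time 7
(row=0, col=1): c = -0.8600 + 0.0600i → escape time 7
(row=0, col=2): c = -0.5900 + 0.0600i → escape time 7
(row=0, col=3): c = -0.3200 + 0.0600i → escape time 7
(row=1, col=0): c = -1.1300 + -0.4600i → escape time 5
(row=1, col=1): c = -0.8600 + -0.4600i → escape time 6
(row=1, col=2): c = -0.5900 + -0.4600i → escape time 7
(row=1, col=3): c = -0.3200 + -0.4600i → escape time 7
(row=2, col=0): c = -1.1300 + -0.9800i → escape time 3
(row=2, col=1): c = -0.8600 + -0.9800i → escape time 3
(row=2, col=2): c = -0.5900 + -0.9800i → escape time 4
(row=2, col=3): c = -0.3200 + -0.9800i → escape time 5
(row=3, col=0): c = -1.1300 + -1.5000i → escape time 2
(row=3, col=1): c = -0.8600 + -1.5000i → escape time 2
(row=3, col=2): c = -0.5900 + -1.5000i → escape time 2
(row=3, col=3): c = -0.3200 + -1.5000i → escape time 2

Answer: 7777
5677
3345
2222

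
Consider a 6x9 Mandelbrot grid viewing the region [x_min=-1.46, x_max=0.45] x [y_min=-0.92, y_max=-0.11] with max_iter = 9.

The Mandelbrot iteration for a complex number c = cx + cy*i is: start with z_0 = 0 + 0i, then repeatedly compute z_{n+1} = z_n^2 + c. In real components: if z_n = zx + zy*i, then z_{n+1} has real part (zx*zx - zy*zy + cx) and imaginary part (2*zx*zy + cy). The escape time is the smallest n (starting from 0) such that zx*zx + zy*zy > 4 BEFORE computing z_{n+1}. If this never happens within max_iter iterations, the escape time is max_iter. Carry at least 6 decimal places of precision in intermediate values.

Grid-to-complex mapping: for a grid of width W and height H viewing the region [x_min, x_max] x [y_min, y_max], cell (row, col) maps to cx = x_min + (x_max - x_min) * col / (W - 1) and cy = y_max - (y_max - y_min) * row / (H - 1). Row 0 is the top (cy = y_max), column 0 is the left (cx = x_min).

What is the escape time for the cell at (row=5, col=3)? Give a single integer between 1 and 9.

Answer: 9

Derivation:
z_0 = 0 + 0i, c = -0.3140 + -0.6163i
Iter 1: z = -0.3140 + -0.6163i, |z|^2 = 0.4784
Iter 2: z = -0.5952 + -0.2292i, |z|^2 = 0.4068
Iter 3: z = -0.0123 + -0.3434i, |z|^2 = 0.1181
Iter 4: z = -0.4318 + -0.6078i, |z|^2 = 0.5558
Iter 5: z = -0.4970 + -0.0914i, |z|^2 = 0.2554
Iter 6: z = -0.0754 + -0.5254i, |z|^2 = 0.2817
Iter 7: z = -0.5843 + -0.5371i, |z|^2 = 0.6299
Iter 8: z = -0.2610 + 0.0114i, |z|^2 = 0.0682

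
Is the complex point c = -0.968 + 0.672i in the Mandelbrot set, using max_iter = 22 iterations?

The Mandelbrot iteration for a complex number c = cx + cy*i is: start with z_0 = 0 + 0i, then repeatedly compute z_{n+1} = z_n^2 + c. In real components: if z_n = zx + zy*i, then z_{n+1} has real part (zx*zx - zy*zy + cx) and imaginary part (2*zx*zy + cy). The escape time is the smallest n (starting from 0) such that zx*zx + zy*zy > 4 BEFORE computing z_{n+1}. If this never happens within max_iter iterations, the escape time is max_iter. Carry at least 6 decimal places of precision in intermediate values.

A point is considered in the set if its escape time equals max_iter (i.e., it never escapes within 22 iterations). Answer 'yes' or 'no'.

Answer: no

Derivation:
z_0 = 0 + 0i, c = -0.9680 + 0.6720i
Iter 1: z = -0.9680 + 0.6720i, |z|^2 = 1.3886
Iter 2: z = -0.4826 + -0.6290i, |z|^2 = 0.6285
Iter 3: z = -1.1308 + 1.2791i, |z|^2 = 2.9146
Iter 4: z = -1.3253 + -2.2206i, |z|^2 = 6.6877
Escaped at iteration 4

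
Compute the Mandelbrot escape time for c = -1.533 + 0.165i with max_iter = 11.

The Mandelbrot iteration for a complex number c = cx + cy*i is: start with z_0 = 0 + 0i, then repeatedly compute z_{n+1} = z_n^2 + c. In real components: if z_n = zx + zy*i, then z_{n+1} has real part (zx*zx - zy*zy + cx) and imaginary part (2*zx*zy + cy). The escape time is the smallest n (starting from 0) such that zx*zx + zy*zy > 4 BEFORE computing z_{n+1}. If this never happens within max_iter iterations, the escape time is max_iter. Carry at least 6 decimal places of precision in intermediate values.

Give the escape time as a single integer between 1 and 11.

z_0 = 0 + 0i, c = -1.5330 + 0.1650i
Iter 1: z = -1.5330 + 0.1650i, |z|^2 = 2.3773
Iter 2: z = 0.7899 + -0.3409i, |z|^2 = 0.7401
Iter 3: z = -1.0253 + -0.3735i, |z|^2 = 1.1908
Iter 4: z = -0.6212 + 0.9309i, |z|^2 = 1.2526
Iter 5: z = -2.0137 + -0.9917i, |z|^2 = 5.0385
Escaped at iteration 5

Answer: 5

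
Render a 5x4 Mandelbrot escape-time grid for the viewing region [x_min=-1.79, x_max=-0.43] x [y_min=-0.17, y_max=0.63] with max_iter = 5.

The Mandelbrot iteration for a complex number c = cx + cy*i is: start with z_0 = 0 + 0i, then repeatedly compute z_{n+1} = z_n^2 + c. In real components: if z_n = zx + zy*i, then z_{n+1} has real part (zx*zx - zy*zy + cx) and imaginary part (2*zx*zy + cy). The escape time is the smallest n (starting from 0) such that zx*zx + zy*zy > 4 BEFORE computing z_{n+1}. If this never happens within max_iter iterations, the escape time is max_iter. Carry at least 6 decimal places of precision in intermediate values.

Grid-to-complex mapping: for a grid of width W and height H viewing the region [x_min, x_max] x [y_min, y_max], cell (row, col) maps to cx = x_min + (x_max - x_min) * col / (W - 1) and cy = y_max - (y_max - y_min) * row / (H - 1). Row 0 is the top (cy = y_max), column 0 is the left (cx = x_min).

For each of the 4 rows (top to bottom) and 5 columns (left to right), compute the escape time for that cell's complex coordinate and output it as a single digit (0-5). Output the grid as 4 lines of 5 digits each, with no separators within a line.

(row=0, col=0): c = -1.7900 + 0.6300i → escape time 3
(row=0, col=1): c = -1.4500 + 0.6300i → escape time 3
(row=0, col=2): c = -1.1100 + 0.6300i → escape time 4
(row=0, col=3): c = -0.7700 + 0.6300i → escape time 5
(row=0, col=4): c = -0.4300 + 0.6300i → escape time 5
(row=1, col=0): c = -1.7900 + 0.3633i → escape time 3
(row=1, col=1): c = -1.4500 + 0.3633i → escape time 5
(row=1, col=2): c = -1.1100 + 0.3633i → escape time 5
(row=1, col=3): c = -0.7700 + 0.3633i → escape time 5
(row=1, col=4): c = -0.4300 + 0.3633i → escape time 5
(row=2, col=0): c = -1.7900 + 0.0967i → escape time 4
(row=2, col=1): c = -1.4500 + 0.0967i → escape time 5
(row=2, col=2): c = -1.1100 + 0.0967i → escape time 5
(row=2, col=3): c = -0.7700 + 0.0967i → escape time 5
(row=2, col=4): c = -0.4300 + 0.0967i → escape time 5
(row=3, col=0): c = -1.7900 + -0.1700i → escape time 4
(row=3, col=1): c = -1.4500 + -0.1700i → escape time 5
(row=3, col=2): c = -1.1100 + -0.1700i → escape time 5
(row=3, col=3): c = -0.7700 + -0.1700i → escape time 5
(row=3, col=4): c = -0.4300 + -0.1700i → escape time 5

Answer: 33455
35555
45555
45555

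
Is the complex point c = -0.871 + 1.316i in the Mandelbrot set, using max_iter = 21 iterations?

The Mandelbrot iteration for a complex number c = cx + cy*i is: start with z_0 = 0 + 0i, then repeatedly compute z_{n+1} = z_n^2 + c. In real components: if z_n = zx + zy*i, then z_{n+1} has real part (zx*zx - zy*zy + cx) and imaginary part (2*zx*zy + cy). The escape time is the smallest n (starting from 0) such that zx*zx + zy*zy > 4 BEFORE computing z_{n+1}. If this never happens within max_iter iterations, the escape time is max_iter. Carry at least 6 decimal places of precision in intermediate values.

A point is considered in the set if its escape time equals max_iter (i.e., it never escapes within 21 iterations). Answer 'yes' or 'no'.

Answer: no

Derivation:
z_0 = 0 + 0i, c = -0.8710 + 1.3160i
Iter 1: z = -0.8710 + 1.3160i, |z|^2 = 2.4905
Iter 2: z = -1.8442 + -0.9765i, |z|^2 = 4.3546
Escaped at iteration 2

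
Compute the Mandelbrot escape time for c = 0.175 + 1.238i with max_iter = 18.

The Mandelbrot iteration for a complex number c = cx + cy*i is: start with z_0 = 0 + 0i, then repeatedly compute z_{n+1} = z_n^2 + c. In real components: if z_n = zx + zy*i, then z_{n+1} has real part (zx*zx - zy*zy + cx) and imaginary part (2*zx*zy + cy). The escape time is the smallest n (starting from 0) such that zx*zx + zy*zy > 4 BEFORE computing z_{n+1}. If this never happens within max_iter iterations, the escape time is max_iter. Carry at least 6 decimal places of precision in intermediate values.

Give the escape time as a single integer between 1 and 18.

z_0 = 0 + 0i, c = 0.1750 + 1.2380i
Iter 1: z = 0.1750 + 1.2380i, |z|^2 = 1.5633
Iter 2: z = -1.3270 + 1.6713i, |z|^2 = 4.5542
Escaped at iteration 2

Answer: 2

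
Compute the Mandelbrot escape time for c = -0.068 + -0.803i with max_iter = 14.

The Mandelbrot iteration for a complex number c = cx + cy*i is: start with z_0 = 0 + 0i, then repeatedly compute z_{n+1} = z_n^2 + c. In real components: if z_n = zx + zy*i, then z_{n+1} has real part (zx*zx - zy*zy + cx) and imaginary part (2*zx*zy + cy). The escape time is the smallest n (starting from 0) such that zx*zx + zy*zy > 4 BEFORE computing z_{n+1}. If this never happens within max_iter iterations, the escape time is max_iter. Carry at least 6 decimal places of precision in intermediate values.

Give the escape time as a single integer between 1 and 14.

Answer: 14

Derivation:
z_0 = 0 + 0i, c = -0.0680 + -0.8030i
Iter 1: z = -0.0680 + -0.8030i, |z|^2 = 0.6494
Iter 2: z = -0.7082 + -0.6938i, |z|^2 = 0.9829
Iter 3: z = -0.0478 + 0.1797i, |z|^2 = 0.0346
Iter 4: z = -0.0980 + -0.8202i, |z|^2 = 0.6823
Iter 5: z = -0.7311 + -0.6423i, |z|^2 = 0.9470
Iter 6: z = 0.0540 + 0.1361i, |z|^2 = 0.0214
Iter 7: z = -0.0836 + -0.7883i, |z|^2 = 0.6284
Iter 8: z = -0.6824 + -0.6712i, |z|^2 = 0.9162
Iter 9: z = -0.0528 + 0.1131i, |z|^2 = 0.0156
Iter 10: z = -0.0780 + -0.8149i, |z|^2 = 0.6702
Iter 11: z = -0.7260 + -0.6759i, |z|^2 = 0.9839
Iter 12: z = 0.0023 + 0.1784i, |z|^2 = 0.0318
Iter 13: z = -0.0998 + -0.8022i, |z|^2 = 0.6534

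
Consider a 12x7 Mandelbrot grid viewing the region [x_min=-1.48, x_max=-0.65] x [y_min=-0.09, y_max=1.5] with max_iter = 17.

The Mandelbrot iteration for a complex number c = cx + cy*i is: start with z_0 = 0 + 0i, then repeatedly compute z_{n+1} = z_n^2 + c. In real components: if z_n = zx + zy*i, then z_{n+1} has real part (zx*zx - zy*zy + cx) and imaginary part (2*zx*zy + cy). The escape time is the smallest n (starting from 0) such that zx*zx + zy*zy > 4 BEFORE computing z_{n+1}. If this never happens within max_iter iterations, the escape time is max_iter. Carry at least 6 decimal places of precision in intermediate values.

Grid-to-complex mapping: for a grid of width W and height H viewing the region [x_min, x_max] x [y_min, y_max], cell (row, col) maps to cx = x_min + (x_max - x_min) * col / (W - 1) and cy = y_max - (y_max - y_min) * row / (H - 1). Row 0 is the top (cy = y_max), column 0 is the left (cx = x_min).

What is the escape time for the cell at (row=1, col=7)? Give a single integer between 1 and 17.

Answer: 3

Derivation:
z_0 = 0 + 0i, c = -0.9518 + 1.2350i
Iter 1: z = -0.9518 + 1.2350i, |z|^2 = 2.4312
Iter 2: z = -1.5711 + -1.1160i, |z|^2 = 3.7137
Iter 3: z = 0.2711 + 4.7416i, |z|^2 = 22.5566
Escaped at iteration 3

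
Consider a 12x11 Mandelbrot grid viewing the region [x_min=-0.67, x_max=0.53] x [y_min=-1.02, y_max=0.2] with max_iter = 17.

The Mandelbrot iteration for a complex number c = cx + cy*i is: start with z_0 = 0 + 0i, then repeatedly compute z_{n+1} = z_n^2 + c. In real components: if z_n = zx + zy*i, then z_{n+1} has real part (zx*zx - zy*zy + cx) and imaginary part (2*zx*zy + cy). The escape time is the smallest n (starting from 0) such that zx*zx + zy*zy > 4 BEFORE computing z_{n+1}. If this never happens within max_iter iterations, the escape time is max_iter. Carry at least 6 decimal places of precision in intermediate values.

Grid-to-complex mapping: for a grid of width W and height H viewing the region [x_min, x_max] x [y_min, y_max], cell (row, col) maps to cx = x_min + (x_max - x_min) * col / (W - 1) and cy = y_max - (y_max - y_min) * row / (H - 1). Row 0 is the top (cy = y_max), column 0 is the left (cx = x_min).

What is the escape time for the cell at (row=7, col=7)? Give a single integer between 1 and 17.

z_0 = 0 + 0i, c = 0.0936 + -0.6540i
Iter 1: z = 0.0936 + -0.6540i, |z|^2 = 0.4365
Iter 2: z = -0.3253 + -0.7765i, |z|^2 = 0.7087
Iter 3: z = -0.4035 + -0.1488i, |z|^2 = 0.1849
Iter 4: z = 0.2343 + -0.5339i, |z|^2 = 0.3400
Iter 5: z = -0.1366 + -0.9042i, |z|^2 = 0.8362
Iter 6: z = -0.7052 + -0.4071i, |z|^2 = 0.6630
Iter 7: z = 0.4253 + -0.0799i, |z|^2 = 0.1872
Iter 8: z = 0.2681 + -0.7219i, |z|^2 = 0.5931
Iter 9: z = -0.3557 + -1.0411i, |z|^2 = 1.2105
Iter 10: z = -0.8638 + 0.0866i, |z|^2 = 0.7537
Iter 11: z = 0.8323 + -0.8036i, |z|^2 = 1.3386
Iter 12: z = 0.1406 + -1.9918i, |z|^2 = 3.9870
Iter 13: z = -3.8538 + -1.2142i, |z|^2 = 16.3262
Escaped at iteration 13

Answer: 13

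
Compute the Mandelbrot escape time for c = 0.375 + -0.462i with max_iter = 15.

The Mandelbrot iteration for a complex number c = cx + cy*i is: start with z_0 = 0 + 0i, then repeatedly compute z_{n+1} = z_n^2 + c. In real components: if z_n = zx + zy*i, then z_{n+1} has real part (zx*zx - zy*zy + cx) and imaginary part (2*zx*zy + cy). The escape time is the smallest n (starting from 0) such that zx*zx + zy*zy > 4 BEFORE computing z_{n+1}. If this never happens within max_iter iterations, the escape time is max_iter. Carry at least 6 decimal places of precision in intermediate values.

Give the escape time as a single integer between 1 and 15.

Answer: 8

Derivation:
z_0 = 0 + 0i, c = 0.3750 + -0.4620i
Iter 1: z = 0.3750 + -0.4620i, |z|^2 = 0.3541
Iter 2: z = 0.3022 + -0.8085i, |z|^2 = 0.7450
Iter 3: z = -0.1874 + -0.9506i, |z|^2 = 0.9388
Iter 4: z = -0.4936 + -0.1058i, |z|^2 = 0.2548
Iter 5: z = 0.6074 + -0.3576i, |z|^2 = 0.4968
Iter 6: z = 0.6161 + -0.8964i, |z|^2 = 1.1832
Iter 7: z = -0.0489 + -1.5666i, |z|^2 = 2.4566
Iter 8: z = -2.0768 + -0.3087i, |z|^2 = 4.4085
Escaped at iteration 8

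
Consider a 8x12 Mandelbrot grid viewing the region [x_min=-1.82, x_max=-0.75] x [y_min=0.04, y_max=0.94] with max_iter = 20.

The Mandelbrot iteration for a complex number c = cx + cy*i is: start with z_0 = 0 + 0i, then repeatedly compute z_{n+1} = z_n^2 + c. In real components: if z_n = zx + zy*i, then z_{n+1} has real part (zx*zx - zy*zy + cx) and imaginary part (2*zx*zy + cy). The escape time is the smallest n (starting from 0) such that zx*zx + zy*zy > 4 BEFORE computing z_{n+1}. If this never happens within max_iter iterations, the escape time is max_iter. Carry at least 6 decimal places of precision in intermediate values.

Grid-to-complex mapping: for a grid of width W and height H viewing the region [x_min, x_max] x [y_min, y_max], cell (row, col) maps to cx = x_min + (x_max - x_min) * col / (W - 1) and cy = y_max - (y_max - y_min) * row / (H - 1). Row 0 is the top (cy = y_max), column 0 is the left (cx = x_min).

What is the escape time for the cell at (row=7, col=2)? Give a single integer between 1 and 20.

Answer: 4

Derivation:
z_0 = 0 + 0i, c = -1.5143 + 0.3673i
Iter 1: z = -1.5143 + 0.3673i, |z|^2 = 2.4280
Iter 2: z = 0.6439 + -0.7450i, |z|^2 = 0.9697
Iter 3: z = -1.6548 + -0.5922i, |z|^2 = 3.0890
Iter 4: z = 0.8733 + 2.3271i, |z|^2 = 6.1781
Escaped at iteration 4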